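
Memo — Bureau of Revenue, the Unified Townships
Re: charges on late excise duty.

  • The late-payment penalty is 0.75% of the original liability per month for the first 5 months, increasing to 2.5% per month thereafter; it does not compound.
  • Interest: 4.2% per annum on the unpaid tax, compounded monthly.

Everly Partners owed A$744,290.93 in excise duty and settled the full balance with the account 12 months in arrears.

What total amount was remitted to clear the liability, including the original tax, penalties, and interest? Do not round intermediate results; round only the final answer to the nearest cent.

A$934,321.81

Penalty, months 1–5: 5 × 0.75% × A$744,290.93 = A$27,910.91…
Penalty, months 6–12: 7 × 2.5% × A$744,290.93 = A$130,250.91…
Interest (4.2%/yr ÷ 12 = 0.35%/month): A$744,290.93 × ((1 + 0.0035)^12 − 1) = A$31,869.0544…
Total = A$744,290.93 + A$158,161.8226… + A$31,869.0544… = A$934,321.81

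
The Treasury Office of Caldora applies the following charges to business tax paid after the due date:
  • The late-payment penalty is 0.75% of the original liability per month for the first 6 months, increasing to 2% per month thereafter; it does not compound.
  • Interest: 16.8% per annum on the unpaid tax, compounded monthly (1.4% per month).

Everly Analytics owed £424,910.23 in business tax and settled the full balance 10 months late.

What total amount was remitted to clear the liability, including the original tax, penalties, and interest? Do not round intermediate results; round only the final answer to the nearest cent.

Penalty, months 1–6: 6 × 0.75% × £424,910.23 = £19,120.96…
Penalty, months 7–10: 4 × 2% × £424,910.23 = £33,992.82…
Interest: £424,910.23 × ((1 + 0.014)^10 − 1) = £424,910.23 × 0.1491575… = £63,378.5410…
Total = £424,910.23 + £53,113.7788… + £63,378.5410… = £541,402.55

£541,402.55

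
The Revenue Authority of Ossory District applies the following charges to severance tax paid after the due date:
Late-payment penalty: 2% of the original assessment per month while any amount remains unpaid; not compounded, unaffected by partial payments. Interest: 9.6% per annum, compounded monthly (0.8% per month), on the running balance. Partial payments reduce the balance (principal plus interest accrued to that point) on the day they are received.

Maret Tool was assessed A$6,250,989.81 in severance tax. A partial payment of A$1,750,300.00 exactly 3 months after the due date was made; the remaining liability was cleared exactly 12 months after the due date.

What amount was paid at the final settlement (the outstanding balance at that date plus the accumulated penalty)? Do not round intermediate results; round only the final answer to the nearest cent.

A$6,498,013.04

Balance at month 3: A$6,250,989.8100 × (1 + 0.008)^3 = A$6,402,216.9560…
After A$1,750,300.00 payment: A$6,402,216.9560… − A$1,750,300.00 = A$4,651,916.9560…
Balance at month 12: A$4,651,916.9560… × (1 + 0.008)^9 = A$4,997,775.4833…
Penalty: 12 × 2% × A$6,250,989.81 = A$1,500,237.55…
Final settlement = outstanding balance + penalty = A$4,997,775.4833… + A$1,500,237.55… = A$6,498,013.04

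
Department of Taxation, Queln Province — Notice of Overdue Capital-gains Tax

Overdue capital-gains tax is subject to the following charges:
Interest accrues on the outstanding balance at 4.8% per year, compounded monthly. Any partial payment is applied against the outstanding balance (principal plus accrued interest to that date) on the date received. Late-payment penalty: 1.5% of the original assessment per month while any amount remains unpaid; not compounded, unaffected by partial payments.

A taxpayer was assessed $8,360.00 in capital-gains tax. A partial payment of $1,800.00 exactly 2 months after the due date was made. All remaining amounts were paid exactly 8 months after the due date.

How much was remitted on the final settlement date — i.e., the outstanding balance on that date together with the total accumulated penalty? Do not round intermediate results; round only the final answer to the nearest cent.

$7,790.86

Monthly rate = 4.8% ÷ 12 = 0.4%
Balance at month 2: $8,360.0000 × (1 + 0.004)^2 = $8,427.0138…
After $1,800.00 payment: $8,427.0138… − $1,800.00 = $6,627.0138…
Balance at month 8: $6,627.0138… × (1 + 0.004)^6 = $6,787.6611…
Penalty: 8 × 1.5% × $8,360.00 = $1,003.20
Final settlement = outstanding balance + penalty = $6,787.6611… + $1,003.20 = $7,790.86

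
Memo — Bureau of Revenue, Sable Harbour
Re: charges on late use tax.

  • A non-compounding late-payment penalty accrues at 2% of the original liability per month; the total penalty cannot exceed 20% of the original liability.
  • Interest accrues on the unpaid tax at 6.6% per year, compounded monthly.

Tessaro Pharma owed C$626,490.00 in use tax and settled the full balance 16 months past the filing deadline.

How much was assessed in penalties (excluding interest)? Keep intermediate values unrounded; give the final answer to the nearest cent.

C$125,298.00

Penalty (uncapped): 16 × 2% × C$626,490.00 = C$200,476.80; cap = 20% × C$626,490.00 = C$125,298.00 → penalty = C$125,298.00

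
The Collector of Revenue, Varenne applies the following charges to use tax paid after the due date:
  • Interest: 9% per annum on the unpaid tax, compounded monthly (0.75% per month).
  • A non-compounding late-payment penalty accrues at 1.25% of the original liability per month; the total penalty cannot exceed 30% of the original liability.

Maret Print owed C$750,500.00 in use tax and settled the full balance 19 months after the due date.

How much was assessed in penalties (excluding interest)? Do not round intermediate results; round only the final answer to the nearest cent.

C$178,243.75

Penalty: 19 × 1.25% × C$750,500.00 = C$178,243.75 (below the 30% cap of C$225,150.00)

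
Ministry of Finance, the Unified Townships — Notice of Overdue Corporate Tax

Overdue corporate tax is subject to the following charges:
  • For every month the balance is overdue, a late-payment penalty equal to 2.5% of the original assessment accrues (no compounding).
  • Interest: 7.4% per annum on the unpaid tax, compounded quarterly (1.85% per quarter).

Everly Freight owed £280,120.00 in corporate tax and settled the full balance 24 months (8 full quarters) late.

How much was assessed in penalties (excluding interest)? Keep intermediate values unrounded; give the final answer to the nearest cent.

£168,072.00

Late-payment penalty = 2.5% × £280,120.00 × 24 mo = £168,072.00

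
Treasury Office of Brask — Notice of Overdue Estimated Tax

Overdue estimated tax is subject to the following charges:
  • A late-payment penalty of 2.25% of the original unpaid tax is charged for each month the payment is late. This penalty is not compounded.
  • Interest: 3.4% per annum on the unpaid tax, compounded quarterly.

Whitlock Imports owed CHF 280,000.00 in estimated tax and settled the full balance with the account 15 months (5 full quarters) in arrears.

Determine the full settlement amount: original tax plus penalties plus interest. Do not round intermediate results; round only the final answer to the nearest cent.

CHF 386,604.03

Late-payment penalty: 15 × 2.25% × CHF 280,000.00 = CHF 94,500.00
Interest (3.4%/yr ÷ 4 = 0.85%/quarter): CHF 280,000.00 × ((1 + 0.0085)^5 − 1) = CHF 12,104.0269…
Total = CHF 280,000.00 + CHF 94,500.0000 + CHF 12,104.0269… = CHF 386,604.03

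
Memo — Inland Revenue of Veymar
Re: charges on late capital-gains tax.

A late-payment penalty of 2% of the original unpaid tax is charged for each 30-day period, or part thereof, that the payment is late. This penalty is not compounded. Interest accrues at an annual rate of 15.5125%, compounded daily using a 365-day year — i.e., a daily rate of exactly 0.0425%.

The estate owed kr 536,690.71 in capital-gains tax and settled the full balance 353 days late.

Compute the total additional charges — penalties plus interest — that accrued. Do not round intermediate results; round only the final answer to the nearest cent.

kr 215,656.42

Penalty periods: ⌈353/30⌉ = 12; penalty = 12 × 2% × kr 536,690.71 = kr 128,805.77…
Interest: kr 536,690.71 × ((1 + 0.000425)^353 − 1) = kr 536,690.71 × 0.16182626… = kr 86,850.6501…
Penalties + interest = kr 128,805.7704 + kr 86,850.6501… = kr 215,656.42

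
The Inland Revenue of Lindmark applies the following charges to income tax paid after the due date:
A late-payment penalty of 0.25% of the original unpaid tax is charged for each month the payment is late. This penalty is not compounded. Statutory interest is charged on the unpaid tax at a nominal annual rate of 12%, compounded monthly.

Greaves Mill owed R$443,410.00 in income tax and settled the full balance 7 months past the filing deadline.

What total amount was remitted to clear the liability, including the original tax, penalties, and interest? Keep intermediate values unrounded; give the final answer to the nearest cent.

R$483,155.21

Late-payment penalty = 0.25% × R$443,410.00 × 7 mo = R$7,759.68…
Interest (12%/yr ÷ 12 = 1%/month): R$443,410.00 × ((1 + 0.01)^7 − 1) = R$31,985.5365…
Total = R$443,410.00 + R$7,759.6750 + R$31,985.5365… = R$483,155.21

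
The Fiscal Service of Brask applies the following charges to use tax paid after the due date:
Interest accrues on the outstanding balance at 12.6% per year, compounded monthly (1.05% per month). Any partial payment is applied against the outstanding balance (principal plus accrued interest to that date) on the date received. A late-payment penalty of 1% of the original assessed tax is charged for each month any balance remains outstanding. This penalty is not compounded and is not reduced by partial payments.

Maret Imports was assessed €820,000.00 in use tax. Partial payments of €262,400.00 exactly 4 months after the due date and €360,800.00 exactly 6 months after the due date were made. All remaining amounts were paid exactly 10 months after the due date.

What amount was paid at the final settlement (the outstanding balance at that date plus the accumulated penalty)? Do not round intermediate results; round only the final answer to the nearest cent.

Balance at month 4: €820,000.0000 × (1 + 0.0105)^4 = €854,986.2370…
After €262,400.00 payment: €854,986.2370… − €262,400.00 = €592,586.2370…
Balance at month 6: €592,586.2370… × (1 + 0.0105)^2 = €605,095.8806…
After €360,800.00 payment: €605,095.8806… − €360,800.00 = €244,295.8806…
Balance at month 10: €244,295.8806… × (1 + 0.0105)^4 = €254,719.0435…
Penalty: 10 × 1% × €820,000.00 = €82,000.00
Final settlement = outstanding balance + penalty = €254,719.0435… + €82,000.00 = €336,719.04

€336,719.04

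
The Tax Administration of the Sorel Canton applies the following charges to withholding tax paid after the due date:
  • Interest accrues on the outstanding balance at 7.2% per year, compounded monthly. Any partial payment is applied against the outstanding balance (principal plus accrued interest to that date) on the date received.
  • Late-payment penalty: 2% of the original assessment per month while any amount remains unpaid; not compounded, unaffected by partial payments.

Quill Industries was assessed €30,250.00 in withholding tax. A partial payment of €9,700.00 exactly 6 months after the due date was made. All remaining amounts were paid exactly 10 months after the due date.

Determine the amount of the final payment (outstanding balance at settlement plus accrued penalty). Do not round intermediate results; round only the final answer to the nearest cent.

€28,229.89

Monthly rate = 7.2% ÷ 12 = 0.6%
Balance at month 6: €30,250.0000 × (1 + 0.006)^6 = €31,355.4663…
After €9,700.00 payment: €31,355.4663… − €9,700.00 = €21,655.4663…
Balance at month 10: €21,655.4663… × (1 + 0.006)^4 = €22,179.8938…
Penalty: 10 × 2% × €30,250.00 = €6,050.00
Final settlement = outstanding balance + penalty = €22,179.8938… + €6,050.00 = €28,229.89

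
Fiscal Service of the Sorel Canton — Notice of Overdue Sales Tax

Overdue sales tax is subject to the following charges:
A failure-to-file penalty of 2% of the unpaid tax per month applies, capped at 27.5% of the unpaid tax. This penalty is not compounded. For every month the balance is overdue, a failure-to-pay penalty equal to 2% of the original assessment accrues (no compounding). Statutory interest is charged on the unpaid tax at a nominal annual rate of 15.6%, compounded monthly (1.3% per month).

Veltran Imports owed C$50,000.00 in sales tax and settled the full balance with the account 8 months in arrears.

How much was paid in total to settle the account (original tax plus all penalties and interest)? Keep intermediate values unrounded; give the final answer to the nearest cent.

Failure-to-file: 8 × 2% × C$50,000.00 = C$8,000.00 (under the 27.5% cap)
Failure-to-pay penalty: 8 × 2% × C$50,000.00 = C$8,000.00
Interest: C$50,000.00 × ((1 + 0.013)^8 − 1) = C$50,000.00 × 0.1088571… = C$5,442.8526…
Total = C$50,000.00 + C$16,000.0000 + C$5,442.8526… = C$71,442.85

C$71,442.85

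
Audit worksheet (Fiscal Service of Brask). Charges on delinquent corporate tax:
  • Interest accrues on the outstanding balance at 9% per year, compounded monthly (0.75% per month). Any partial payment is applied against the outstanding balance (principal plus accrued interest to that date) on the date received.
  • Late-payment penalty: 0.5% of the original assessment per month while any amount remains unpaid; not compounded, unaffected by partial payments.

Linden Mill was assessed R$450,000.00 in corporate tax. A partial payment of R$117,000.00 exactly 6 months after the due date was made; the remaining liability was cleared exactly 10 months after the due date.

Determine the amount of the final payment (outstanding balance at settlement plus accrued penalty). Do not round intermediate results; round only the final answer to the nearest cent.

Balance at month 6: R$450,000.0000 × (1 + 0.0075)^6 = R$470,633.5058…
After R$117,000.00 payment: R$470,633.5058… − R$117,000.00 = R$353,633.5058…
Balance at month 10: R$353,633.5058… × (1 + 0.0075)^4 = R$364,362.4602…
Penalty: 10 × 0.5% × R$450,000.00 = R$22,500.00
Final settlement = outstanding balance + penalty = R$364,362.4602… + R$22,500.00 = R$386,862.46

R$386,862.46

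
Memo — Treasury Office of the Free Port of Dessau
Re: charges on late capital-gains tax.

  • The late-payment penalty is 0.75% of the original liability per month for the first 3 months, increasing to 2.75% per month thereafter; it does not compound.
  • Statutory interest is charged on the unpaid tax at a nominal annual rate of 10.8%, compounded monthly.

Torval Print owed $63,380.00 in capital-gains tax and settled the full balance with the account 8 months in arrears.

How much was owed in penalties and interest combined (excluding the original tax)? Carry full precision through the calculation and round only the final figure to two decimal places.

Penalty, months 1–3: 3 × 0.75% × $63,380.00 = $1,426.05
Penalty, months 4–8: 5 × 2.75% × $63,380.00 = $8,714.75
Interest (10.8%/yr ÷ 12 = 0.9%/month): $63,380.00 × ((1 + 0.009)^8 − 1) = $4,709.7226…
Penalties + interest = $10,140.8000 + $4,709.7226… = $14,850.52

$14,850.52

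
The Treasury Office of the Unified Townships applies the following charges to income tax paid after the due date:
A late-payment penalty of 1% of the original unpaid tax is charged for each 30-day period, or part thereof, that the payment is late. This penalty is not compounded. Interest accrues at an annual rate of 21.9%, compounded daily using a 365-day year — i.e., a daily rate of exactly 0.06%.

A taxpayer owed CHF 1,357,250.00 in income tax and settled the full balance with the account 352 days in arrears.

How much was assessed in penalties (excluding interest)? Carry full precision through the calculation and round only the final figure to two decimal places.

Penalty periods: ⌈352/30⌉ = 12; penalty = 12 × 1% × CHF 1,357,250.00 = CHF 162,870.00

CHF 162,870.00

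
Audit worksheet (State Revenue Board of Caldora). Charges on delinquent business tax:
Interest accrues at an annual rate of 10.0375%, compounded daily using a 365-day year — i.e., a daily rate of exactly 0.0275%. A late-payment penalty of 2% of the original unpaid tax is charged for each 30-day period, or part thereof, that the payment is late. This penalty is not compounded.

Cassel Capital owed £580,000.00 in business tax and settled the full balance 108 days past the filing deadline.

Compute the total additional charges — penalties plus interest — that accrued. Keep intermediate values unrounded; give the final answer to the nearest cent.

Penalty periods: ⌈108/30⌉ = 4; penalty = 4 × 2% × £580,000.00 = £46,400.00
Interest: £580,000.00 × ((1 + 0.000275)^108 − 1) = £580,000.00 × 0.03014124… = £17,481.9180…
Penalties + interest = £46,400.0000 + £17,481.9180… = £63,881.92

£63,881.92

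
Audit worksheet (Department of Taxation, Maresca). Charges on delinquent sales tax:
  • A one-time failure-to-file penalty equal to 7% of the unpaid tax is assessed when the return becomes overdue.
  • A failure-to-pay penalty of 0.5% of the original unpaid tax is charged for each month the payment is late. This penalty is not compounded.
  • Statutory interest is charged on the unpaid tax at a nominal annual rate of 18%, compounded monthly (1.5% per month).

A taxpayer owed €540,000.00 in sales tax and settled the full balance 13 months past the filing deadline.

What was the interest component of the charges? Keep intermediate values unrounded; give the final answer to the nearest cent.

€115,318.32

Interest: €540,000.00 × ((1 + 0.015)^13 − 1) = €540,000.00 × 0.2135524… = €115,318.3198…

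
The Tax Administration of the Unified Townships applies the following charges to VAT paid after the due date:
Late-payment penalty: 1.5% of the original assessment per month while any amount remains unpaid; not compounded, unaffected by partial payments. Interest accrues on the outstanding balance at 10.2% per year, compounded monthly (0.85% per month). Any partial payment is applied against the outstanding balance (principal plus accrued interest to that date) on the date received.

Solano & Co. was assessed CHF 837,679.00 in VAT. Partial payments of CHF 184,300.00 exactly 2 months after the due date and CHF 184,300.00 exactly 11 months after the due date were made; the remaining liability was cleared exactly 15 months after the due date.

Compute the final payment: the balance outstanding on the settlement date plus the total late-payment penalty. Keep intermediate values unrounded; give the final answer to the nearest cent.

CHF 743,172.45

Balance at month 2: CHF 837,679.0000 × (1 + 0.0085)^2 = CHF 851,980.0653…
After CHF 184,300.00 payment: CHF 851,980.0653… − CHF 184,300.00 = CHF 667,680.0653…
Balance at month 11: CHF 667,680.0653… × (1 + 0.0085)^9 = CHF 720,529.1123…
After CHF 184,300.00 payment: CHF 720,529.1123… − CHF 184,300.00 = CHF 536,229.1123…
Balance at month 15: CHF 536,229.1123… × (1 + 0.0085)^4 = CHF 554,694.6775…
Penalty: 15 × 1.5% × CHF 837,679.00 = CHF 188,477.78…
Final settlement = outstanding balance + penalty = CHF 554,694.6775… + CHF 188,477.78… = CHF 743,172.45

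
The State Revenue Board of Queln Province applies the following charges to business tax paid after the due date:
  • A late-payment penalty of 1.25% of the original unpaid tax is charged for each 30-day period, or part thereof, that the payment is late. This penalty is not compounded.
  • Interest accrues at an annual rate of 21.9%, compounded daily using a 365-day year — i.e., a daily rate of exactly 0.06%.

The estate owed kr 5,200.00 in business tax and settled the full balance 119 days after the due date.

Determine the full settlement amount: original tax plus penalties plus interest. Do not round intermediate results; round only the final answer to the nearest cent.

Penalty periods: ⌈119/30⌉ = 4; penalty = 4 × 1.25% × kr 5,200.00 = kr 260.00
Interest: kr 5,200.00 × ((1 + 0.0006)^119 − 1) = kr 5,200.00 × 0.07398775… = kr 384.7363…
Total = kr 5,200.00 + kr 260.0000 + kr 384.7363… = kr 5,844.74

kr 5,844.74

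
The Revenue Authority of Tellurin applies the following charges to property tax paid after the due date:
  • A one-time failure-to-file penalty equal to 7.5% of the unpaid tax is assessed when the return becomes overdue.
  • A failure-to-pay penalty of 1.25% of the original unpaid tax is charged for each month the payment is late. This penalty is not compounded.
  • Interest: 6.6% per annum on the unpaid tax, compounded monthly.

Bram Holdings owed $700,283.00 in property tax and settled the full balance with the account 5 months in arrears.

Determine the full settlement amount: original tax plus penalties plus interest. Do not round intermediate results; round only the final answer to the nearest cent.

Failure-to-file penalty: 7.5% × $700,283.00 = $52,521.23…
Failure-to-pay penalty: 5 × 1.25% × $700,283.00 = $43,767.69…
Interest (6.6%/yr ÷ 12 = 0.55%/month): $700,283.00 × ((1 + 0.0055)^5 − 1) = $19,470.7864…
Total = $700,283.00 + $96,288.9125 + $19,470.7864… = $816,042.70

$816,042.70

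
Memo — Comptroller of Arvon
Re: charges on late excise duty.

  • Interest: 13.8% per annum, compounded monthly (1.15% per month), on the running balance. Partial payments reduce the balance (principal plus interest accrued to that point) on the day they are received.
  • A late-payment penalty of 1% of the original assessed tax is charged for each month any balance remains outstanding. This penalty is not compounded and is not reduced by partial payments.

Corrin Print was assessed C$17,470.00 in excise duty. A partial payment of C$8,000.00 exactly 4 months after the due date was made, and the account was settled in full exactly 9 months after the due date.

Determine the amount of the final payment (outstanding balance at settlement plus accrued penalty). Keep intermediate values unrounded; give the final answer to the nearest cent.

C$12,465.19

Balance at month 4: C$17,470.0000 × (1 + 0.0115)^4 = C$18,287.5890…
After C$8,000.00 payment: C$18,287.5890… − C$8,000.00 = C$10,287.5890…
Balance at month 9: C$10,287.5890… × (1 + 0.0115)^5 = C$10,892.8881…
Penalty: 9 × 1% × C$17,470.00 = C$1,572.30
Final settlement = outstanding balance + penalty = C$10,892.8881… + C$1,572.30 = C$12,465.19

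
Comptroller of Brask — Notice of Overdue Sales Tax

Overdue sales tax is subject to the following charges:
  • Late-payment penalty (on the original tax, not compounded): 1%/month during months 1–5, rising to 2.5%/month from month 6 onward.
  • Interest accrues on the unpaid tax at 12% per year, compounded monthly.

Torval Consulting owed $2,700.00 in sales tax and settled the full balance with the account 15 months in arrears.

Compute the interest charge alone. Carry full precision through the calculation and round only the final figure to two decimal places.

$434.62

Interest (12%/yr ÷ 12 = 1%/month): $2,700.00 × ((1 + 0.01)^15 − 1) = $434.6162…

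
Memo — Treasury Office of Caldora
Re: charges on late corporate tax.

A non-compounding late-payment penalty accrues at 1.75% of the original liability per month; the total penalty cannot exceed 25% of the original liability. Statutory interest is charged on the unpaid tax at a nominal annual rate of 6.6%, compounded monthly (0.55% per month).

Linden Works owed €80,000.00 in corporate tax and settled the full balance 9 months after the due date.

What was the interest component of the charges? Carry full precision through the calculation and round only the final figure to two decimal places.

€4,048.25

Interest: €80,000.00 × ((1 + 0.0055)^9 − 1) = €80,000.00 × 0.0506031… = €4,048.2473…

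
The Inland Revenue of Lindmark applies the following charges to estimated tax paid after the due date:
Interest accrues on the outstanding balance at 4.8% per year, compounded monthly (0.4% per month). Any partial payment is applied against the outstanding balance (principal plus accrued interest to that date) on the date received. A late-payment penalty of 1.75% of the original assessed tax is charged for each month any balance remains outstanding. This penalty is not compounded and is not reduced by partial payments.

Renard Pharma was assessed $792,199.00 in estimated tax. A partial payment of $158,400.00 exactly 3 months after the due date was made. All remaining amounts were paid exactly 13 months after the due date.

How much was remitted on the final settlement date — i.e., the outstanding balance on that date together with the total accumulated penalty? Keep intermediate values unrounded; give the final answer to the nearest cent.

Balance at month 3: $792,199.0000 × (1 + 0.004)^3 = $801,743.4643…
After $158,400.00 payment: $801,743.4643… − $158,400.00 = $643,343.4643…
Balance at month 13: $643,343.4643… × (1 + 0.004)^10 = $669,545.3857…
Penalty: 13 × 1.75% × $792,199.00 = $180,225.27…
Final settlement = outstanding balance + penalty = $669,545.3857… + $180,225.27… = $849,770.66

$849,770.66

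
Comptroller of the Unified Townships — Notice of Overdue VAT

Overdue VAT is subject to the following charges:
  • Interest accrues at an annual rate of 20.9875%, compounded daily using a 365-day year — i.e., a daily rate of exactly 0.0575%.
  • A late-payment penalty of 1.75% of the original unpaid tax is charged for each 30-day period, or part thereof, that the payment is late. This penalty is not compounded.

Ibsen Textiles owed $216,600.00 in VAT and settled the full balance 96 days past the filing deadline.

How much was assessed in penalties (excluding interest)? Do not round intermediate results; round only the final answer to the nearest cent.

Penalty periods: ⌈96/30⌉ = 4; penalty = 4 × 1.75% × $216,600.00 = $15,162.00

$15,162.00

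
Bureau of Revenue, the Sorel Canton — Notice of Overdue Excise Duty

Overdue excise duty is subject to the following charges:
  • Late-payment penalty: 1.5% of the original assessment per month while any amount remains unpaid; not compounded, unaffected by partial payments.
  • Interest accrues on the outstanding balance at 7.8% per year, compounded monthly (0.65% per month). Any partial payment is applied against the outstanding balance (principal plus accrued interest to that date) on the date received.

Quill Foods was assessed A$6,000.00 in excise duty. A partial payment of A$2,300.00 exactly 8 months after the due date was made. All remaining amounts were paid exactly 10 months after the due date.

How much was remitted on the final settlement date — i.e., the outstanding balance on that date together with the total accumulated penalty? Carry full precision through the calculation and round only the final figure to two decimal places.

A$4,971.61

Balance at month 8: A$6,000.0000 × (1 + 0.0065)^8 = A$6,319.1910…
After A$2,300.00 payment: A$6,319.1910… − A$2,300.00 = A$4,019.1910…
Balance at month 10: A$4,019.1910… × (1 + 0.0065)^2 = A$4,071.6103…
Penalty: 10 × 1.5% × A$6,000.00 = A$900.00
Final settlement = outstanding balance + penalty = A$4,071.6103… + A$900.00 = A$4,971.61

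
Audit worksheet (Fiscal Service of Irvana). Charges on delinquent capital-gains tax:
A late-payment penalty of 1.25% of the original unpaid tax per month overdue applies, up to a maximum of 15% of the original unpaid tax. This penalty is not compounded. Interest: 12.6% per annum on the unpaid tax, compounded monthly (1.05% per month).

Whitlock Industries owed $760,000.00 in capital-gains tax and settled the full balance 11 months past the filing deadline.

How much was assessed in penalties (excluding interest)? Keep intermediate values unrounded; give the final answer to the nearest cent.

Penalty: 11 × 1.25% × $760,000.00 = $104,500.00 (below the 15% cap of $114,000.00)

$104,500.00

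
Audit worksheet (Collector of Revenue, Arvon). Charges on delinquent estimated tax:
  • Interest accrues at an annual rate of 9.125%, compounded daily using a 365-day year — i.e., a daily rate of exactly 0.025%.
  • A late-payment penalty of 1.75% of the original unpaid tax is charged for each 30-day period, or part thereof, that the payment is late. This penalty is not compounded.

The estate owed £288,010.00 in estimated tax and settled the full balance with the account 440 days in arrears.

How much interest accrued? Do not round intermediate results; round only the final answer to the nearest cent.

Interest: £288,010.00 × ((1 + 0.00025)^440 − 1) = £288,010.00 × 0.11626272… = £33,484.8272…

£33,484.83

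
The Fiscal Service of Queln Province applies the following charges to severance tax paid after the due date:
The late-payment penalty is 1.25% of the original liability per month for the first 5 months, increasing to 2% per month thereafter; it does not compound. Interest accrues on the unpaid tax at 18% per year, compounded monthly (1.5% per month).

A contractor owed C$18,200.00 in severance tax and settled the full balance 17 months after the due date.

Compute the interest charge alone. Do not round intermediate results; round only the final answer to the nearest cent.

Interest: C$18,200.00 × ((1 + 0.015)^17 − 1) = C$18,200.00 × 0.2880203… = C$5,241.9700…

C$5,241.97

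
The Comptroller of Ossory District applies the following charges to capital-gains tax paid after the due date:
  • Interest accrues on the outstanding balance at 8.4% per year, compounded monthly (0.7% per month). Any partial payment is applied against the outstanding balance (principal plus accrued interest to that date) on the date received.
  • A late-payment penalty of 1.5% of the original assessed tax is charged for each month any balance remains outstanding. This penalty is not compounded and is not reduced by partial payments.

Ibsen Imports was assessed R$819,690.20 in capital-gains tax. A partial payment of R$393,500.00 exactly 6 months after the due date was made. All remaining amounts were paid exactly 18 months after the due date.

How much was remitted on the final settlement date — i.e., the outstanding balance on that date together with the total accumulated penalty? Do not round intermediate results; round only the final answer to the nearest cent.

Balance at month 6: R$819,690.2000 × (1 + 0.007)^6 = R$854,725.3134…
After R$393,500.00 payment: R$854,725.3134… − R$393,500.00 = R$461,225.3134…
Balance at month 18: R$461,225.3134… × (1 + 0.007)^12 = R$501,495.2008…
Penalty: 18 × 1.5% × R$819,690.20 = R$221,316.35…
Final settlement = outstanding balance + penalty = R$501,495.2008… + R$221,316.35… = R$722,811.55

R$722,811.55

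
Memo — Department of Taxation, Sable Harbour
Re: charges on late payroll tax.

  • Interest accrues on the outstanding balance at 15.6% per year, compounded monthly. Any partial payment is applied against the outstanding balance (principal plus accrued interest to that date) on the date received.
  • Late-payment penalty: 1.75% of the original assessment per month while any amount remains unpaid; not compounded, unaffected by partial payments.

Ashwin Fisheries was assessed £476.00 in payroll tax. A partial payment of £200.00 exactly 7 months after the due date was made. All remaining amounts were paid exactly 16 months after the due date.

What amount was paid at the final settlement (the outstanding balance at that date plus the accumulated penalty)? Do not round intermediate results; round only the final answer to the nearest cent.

£493.90

Monthly rate = 15.6% ÷ 12 = 1.3%
Balance at month 7: £476.0000 × (1 + 0.013)^7 = £521.0424…
After £200.00 payment: £521.0424… − £200.00 = £321.0424…
Balance at month 16: £321.0424… × (1 + 0.013)^9 = £360.6180…
Penalty: 16 × 1.75% × £476.00 = £133.28
Final settlement = outstanding balance + penalty = £360.6180… + £133.28 = £493.90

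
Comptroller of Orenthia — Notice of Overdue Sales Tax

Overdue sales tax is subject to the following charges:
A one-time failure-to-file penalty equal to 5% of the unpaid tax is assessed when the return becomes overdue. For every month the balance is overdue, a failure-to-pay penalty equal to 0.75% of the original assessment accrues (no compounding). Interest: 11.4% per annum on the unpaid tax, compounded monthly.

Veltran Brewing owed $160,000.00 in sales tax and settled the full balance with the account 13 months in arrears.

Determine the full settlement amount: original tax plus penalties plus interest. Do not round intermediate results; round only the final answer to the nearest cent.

Failure-to-file penalty: 5% × $160,000.00 = $8,000.00
Failure-to-pay penalty: 13 × 0.75% × $160,000.00 = $15,600.00
Interest (11.4%/yr ÷ 12 = 0.95%/month): $160,000.00 × ((1 + 0.0095)^13 − 1) = $20,926.5014…
Total = $160,000.00 + $23,600.0000 + $20,926.5014… = $204,526.50

$204,526.50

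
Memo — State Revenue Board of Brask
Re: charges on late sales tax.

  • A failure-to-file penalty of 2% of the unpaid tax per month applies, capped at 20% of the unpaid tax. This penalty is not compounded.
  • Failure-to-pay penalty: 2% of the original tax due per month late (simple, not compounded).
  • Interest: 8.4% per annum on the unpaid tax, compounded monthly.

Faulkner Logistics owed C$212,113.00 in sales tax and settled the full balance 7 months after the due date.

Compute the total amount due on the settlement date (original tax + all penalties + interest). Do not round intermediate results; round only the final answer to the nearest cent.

C$282,119.01

Failure-to-file: 7 × 2% × C$212,113.00 = C$29,695.82 (under the 20% cap)
Failure-to-pay penalty = 2% × C$212,113.00 × 7 mo = C$29,695.82
Interest (8.4%/yr ÷ 12 = 0.7%/month): C$212,113.00 × ((1 + 0.007)^7 − 1) = C$10,614.3656…
Total = C$212,113.00 + C$59,391.6400 + C$10,614.3656… = C$282,119.01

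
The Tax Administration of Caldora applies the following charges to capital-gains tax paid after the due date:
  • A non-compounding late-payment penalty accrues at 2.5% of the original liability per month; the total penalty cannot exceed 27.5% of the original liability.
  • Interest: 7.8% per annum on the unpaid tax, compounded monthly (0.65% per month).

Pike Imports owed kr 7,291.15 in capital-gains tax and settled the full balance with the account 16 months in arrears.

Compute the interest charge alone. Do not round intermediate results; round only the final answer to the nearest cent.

kr 796.39

Interest: kr 7,291.15 × ((1 + 0.0065)^16 − 1) = kr 7,291.15 × 0.1092271… = kr 796.3911…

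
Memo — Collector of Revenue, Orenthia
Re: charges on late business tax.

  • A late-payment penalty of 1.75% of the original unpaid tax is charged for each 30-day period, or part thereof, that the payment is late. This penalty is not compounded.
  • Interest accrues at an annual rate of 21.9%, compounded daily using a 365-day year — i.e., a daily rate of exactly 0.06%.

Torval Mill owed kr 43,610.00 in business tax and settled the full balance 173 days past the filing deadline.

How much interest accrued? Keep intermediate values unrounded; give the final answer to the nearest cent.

kr 4,768.49

Interest: kr 43,610.00 × ((1 + 0.0006)^173 − 1) = kr 43,610.00 × 0.10934403… = kr 4,768.4929…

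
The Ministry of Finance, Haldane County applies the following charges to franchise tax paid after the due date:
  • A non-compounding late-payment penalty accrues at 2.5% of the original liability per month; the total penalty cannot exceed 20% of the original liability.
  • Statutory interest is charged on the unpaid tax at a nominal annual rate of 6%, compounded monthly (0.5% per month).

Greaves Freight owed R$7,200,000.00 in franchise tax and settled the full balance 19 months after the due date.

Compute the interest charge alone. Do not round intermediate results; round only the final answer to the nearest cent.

Interest: R$7,200,000.00 × ((1 + 0.005)^19 − 1) = R$7,200,000.00 × 0.0993986… = R$715,669.8067…

R$715,669.81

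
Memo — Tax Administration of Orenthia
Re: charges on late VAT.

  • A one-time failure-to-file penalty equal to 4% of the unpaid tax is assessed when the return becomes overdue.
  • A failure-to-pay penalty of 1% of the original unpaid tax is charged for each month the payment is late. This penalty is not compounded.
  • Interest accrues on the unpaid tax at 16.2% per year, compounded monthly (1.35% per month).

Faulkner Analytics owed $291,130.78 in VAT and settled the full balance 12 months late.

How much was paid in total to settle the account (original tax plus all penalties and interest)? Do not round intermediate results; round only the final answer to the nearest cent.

$388,539.23

Failure-to-file penalty: 4% × $291,130.78 = $11,645.23…
Failure-to-pay penalty: 12 × 1% × $291,130.78 = $34,935.69…
Interest: $291,130.78 × ((1 + 0.0135)^12 − 1) = $291,130.78 × 0.1745866… = $50,827.5286…
Total = $291,130.78 + $46,580.9248 + $50,827.5286… = $388,539.23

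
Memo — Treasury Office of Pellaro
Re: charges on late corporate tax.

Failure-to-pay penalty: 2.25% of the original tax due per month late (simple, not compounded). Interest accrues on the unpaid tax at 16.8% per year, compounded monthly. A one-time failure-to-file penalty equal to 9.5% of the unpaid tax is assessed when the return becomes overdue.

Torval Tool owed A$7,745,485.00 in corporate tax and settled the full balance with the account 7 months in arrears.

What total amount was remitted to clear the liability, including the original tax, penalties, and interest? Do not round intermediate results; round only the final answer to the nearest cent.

A$10,492,912.29

Failure-to-file penalty: 9.5% × A$7,745,485.00 = A$735,821.08…
Failure-to-pay penalty = 2.25% × A$7,745,485.00 × 7 mo = A$1,219,913.89…
Interest (16.8%/yr ÷ 12 = 1.4%/month): A$7,745,485.00 × ((1 + 0.014)^7 − 1) = A$791,692.3248…
Total = A$7,745,485.00 + A$1,955,734.9625 + A$791,692.3248… = A$10,492,912.29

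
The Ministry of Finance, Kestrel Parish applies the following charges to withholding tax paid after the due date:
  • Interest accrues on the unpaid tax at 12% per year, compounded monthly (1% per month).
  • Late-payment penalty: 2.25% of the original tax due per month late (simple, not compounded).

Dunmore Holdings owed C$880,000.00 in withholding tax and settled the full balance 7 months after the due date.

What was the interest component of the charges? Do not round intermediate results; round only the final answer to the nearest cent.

Interest: C$880,000.00 × ((1 + 0.01)^7 − 1) = C$880,000.00 × 0.0721354… = C$63,479.1099…

C$63,479.11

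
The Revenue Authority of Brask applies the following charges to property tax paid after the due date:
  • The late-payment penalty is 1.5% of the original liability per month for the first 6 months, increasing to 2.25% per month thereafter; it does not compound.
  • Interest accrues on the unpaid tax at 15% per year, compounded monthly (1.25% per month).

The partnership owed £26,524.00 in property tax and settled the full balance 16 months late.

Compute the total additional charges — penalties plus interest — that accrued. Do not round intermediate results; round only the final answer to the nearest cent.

Penalty, months 1–6: 6 × 1.5% × £26,524.00 = £2,387.16
Penalty, months 7–16: 10 × 2.25% × £26,524.00 = £5,967.90
Interest: £26,524.00 × ((1 + 0.0125)^16 − 1) = £26,524.00 × 0.2198895… = £5,832.3504…
Penalties + interest = £8,355.0600 + £5,832.3504… = £14,187.41

£14,187.41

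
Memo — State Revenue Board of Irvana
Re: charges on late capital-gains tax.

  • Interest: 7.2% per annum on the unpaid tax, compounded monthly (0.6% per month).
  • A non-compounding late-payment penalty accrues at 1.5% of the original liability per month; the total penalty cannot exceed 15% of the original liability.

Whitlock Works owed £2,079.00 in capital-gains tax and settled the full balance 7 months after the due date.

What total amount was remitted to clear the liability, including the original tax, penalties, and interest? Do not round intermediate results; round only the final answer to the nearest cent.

Penalty: 7 × 1.5% × £2,079.00 = £218.30… (below the 15% cap of £311.85)
Interest: £2,079.00 × ((1 + 0.006)^7 − 1) = £2,079.00 × 0.0427636… = £88.9055…
Total = £2,079.00 + £218.2950 + £88.9055… = £2,386.20

£2,386.20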